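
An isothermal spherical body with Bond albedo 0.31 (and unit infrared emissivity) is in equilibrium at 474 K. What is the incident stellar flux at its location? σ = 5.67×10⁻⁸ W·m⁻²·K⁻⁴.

(1−a)S·πr² = σ·4πr²·T⁴ ⇒ S = 4σT⁴/(1−a).
S = 4·5.67×10⁻⁸·5.048×10¹⁰/0.690.

S ≈ 16600 W/m²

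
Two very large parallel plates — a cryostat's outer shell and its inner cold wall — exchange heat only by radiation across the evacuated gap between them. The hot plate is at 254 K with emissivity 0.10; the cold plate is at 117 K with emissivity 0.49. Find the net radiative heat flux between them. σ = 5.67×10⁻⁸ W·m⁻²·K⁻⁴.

q ≈ 20.4 W/m²

For two infinite grey parallel plates, q = σ(T₁⁴ − T₂⁴)/(1/ε₁ + 1/ε₂ − 1).
T₁⁴ − T₂⁴ = 4.162×10⁹ − 1.874×10⁸ = 3.975×10⁹ K⁴.
1/ε₁ + 1/ε₂ − 1 = 10.00 + 2.041 − 1 = 11.04.
q = 5.67×10⁻⁸ × 3.975×10⁹ / 11.04.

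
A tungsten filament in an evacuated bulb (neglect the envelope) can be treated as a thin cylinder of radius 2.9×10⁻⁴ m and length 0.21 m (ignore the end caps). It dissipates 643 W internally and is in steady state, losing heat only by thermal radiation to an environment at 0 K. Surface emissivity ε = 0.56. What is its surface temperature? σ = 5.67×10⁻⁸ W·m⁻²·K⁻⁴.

Steady state: internal power = radiated power, P = εσA T⁴.
Radiating area A = 2πrL = 3.826×10⁻⁴ m².
T⁴ = P/(εσA) = 643/(0.56·5.67×10⁻⁸·3.826×10⁻⁴) = 5.292×10¹³ K⁴.
T = (5.292×10¹³)^(1/4).

T ≈ 2700 K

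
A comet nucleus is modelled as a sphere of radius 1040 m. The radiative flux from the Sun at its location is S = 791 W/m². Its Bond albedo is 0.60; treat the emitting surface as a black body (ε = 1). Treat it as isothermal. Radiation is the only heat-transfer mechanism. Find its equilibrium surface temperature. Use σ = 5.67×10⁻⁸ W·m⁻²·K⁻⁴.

T ≈ 193 K

At equilibrium, absorbed power = emitted power.
Absorbing cross-section = πr² = 3.398×10⁶ m²; emitting surface = 4πr² = 1.359×10⁷ m² (ratio 4).
(1−a)S·A_cross = εσ·A_surf·T⁴  ⇒  T⁴ = (1−a)S/(4σ).
T⁴ = 0.400·791/(4·5.67×10⁻⁸) = 1.395×10⁹ K⁴.
T = (1.395×10⁹)^(1/4).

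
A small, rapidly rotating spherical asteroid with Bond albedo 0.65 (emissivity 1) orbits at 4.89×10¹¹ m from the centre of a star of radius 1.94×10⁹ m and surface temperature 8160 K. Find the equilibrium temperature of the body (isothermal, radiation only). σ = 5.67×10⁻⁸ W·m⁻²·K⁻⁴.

The star's surface emits σT_*⁴; at distance d the flux is S = σT_*⁴(R_*/d)².
S = 5.67×10⁻⁸·(8160)⁴·(1.94×10⁹/4.89×10¹¹)² = 3957 W/m².
For an isothermal sphere T⁴ = (1−a)S/(4σ) = 6.106×10⁹ K⁴.

T ≈ 280 K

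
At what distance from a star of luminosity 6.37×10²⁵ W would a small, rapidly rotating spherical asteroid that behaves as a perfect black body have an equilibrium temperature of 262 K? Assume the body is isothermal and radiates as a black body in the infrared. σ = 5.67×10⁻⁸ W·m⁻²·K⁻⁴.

For an isothermal black-emitting sphere, (1−a)S·πr² = σ·4πr²·T⁴ ⇒ S = 4σT⁴/(1−a).
S = 4·5.67×10⁻⁸·(262)⁴/1.00 = 1069 W/m².
Flux falls as S = L/(4πd²), so d = √(L/(4πS)) = √(6.37×10²⁵/(4π·1069)).

d ≈ 6.89×10¹⁰ m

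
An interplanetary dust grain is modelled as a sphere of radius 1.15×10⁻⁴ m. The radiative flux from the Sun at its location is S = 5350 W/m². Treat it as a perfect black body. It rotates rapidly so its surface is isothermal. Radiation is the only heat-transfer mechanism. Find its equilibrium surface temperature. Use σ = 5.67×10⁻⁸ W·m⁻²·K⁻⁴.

T ≈ 392 K

At equilibrium, absorbed power = emitted power.
Absorbing cross-section = πr² = 4.155×10⁻⁸ m²; emitting surface = 4πr² = 1.662×10⁻⁷ m² (ratio 4).
S·A_cross = εσ·A_surf·T⁴  ⇒  T⁴ = S/(4σ).
T⁴ = 1.00·5350/(4·5.67×10⁻⁸) = 2.359×10¹⁰ K⁴.
T = (2.359×10¹⁰)^(1/4).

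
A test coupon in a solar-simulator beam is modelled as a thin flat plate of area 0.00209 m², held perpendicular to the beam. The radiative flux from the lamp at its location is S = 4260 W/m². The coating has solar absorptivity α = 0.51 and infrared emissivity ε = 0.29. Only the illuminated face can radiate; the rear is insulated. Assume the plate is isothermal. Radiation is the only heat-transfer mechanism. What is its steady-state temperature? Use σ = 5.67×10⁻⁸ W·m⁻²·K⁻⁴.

T ≈ 603 K

At equilibrium, absorbed power = emitted power.
Absorbing cross-section = A = 0.002090 m²; emitting surface = A = 0.002090 m² (ratio 1).
αS·A_cross = εσ·A_surf·T⁴  ⇒  T⁴ = αS/(ε·1σ).
T⁴ = 0.510·4260/(0.29·1·5.67×10⁻⁸) = 1.321×10¹¹ K⁴.
T = (1.321×10¹¹)^(1/4).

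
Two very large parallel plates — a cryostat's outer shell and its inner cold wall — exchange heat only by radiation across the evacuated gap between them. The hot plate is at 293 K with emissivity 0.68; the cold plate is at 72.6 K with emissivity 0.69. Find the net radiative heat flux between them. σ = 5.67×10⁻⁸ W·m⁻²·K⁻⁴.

q ≈ 217 W/m²

For two infinite grey parallel plates, q = σ(T₁⁴ − T₂⁴)/(1/ε₁ + 1/ε₂ − 1).
T₁⁴ − T₂⁴ = 7.370×10⁹ − 2.778×10⁷ = 7.342×10⁹ K⁴.
1/ε₁ + 1/ε₂ − 1 = 1.471 + 1.449 − 1 = 1.920.
q = 5.67×10⁻⁸ × 7.342×10⁹ / 1.920.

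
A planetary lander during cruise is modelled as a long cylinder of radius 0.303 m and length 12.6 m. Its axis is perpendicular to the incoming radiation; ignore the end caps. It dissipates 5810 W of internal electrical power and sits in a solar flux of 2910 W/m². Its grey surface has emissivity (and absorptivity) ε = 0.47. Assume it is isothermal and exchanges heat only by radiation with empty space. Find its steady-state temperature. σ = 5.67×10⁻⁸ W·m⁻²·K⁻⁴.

T ≈ 399 K

At steady state, absorbed solar power + internal power = radiated power.
Absorbed: α·S·A_cross = 0.47·2910·7.636 = 10440 W (cross-section 2rL).
Total input = 10440 + 5810 = 16250 W.
Radiated: εσ·A_surf·T⁴ with A_surf = 2πrL = 23.99 m².
T⁴ = 16250/(0.47·5.67×10⁻⁸·23.99) = 2.543×10¹⁰ K⁴.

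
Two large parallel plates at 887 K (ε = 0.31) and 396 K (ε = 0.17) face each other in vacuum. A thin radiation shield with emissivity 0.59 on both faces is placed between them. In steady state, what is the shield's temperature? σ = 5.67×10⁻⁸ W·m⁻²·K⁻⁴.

T_s ≈ 794 K

In steady state the net flux on the hot side equals that on the cold side.
σ(T₁⁴−T_s⁴)/D₁ = σ(T_s⁴−T₂⁴)/D₂, with D₁ = 1/ε₁+1/ε_s−1 = 3.921, D₂ = 1/ε_s+1/ε₂−1 = 6.577.
Solve for T_s⁴: T_s⁴ = (D₂·T₁⁴ + D₁·T₂⁴)/(D₁+D₂) = 3.970×10¹¹ K⁴.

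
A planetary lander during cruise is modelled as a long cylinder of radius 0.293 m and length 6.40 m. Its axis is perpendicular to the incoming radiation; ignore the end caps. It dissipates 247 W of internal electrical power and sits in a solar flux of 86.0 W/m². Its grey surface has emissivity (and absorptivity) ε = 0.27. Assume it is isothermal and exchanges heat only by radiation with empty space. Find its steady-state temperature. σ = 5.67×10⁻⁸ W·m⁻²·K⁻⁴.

T ≈ 207 K

At steady state, absorbed solar power + internal power = radiated power.
Absorbed: α·S·A_cross = 0.27·86.0·3.750 = 87.08 W (cross-section 2rL).
Total input = 87.08 + 247 = 334.1 W.
Radiated: εσ·A_surf·T⁴ with A_surf = 2πrL = 11.78 m².
T⁴ = 334.1/(0.27·5.67×10⁻⁸·11.78) = 1.852×10⁹ K⁴.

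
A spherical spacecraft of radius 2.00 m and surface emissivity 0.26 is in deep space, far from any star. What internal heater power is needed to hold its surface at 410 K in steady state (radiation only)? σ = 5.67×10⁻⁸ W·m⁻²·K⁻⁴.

P ≈ 20900 W

P = εσ·4πr²·T⁴.
4πr² = 50.27 m²; T⁴ = 2.826×10¹⁰ K⁴.
P = 0.26·5.67×10⁻⁸·50.27·2.826×10¹⁰.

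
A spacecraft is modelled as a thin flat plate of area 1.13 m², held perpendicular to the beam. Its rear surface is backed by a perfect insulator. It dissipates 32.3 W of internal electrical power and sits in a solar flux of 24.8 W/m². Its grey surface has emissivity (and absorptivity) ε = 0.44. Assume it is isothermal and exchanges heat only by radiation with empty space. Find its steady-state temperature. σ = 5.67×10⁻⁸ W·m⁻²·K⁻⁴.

T ≈ 199 K

At steady state, absorbed solar power + internal power = radiated power.
Absorbed: α·S·A_cross = 0.44·24.8·1.130 = 12.33 W (cross-section A).
Total input = 12.33 + 32.3 = 44.63 W.
Radiated: εσ·A_surf·T⁴ with A_surf = A = 1.130 m².
T⁴ = 44.63/(0.44·5.67×10⁻⁸·1.130) = 1.583×10⁹ K⁴.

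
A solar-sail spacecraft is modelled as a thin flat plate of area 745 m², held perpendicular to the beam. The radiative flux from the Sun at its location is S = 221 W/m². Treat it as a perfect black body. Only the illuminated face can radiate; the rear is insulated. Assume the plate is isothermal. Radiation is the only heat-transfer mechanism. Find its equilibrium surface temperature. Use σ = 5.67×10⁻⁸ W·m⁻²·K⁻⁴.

T ≈ 250 K

At equilibrium, absorbed power = emitted power.
Absorbing cross-section = A = 745.0 m²; emitting surface = A = 745.0 m² (ratio 1).
S·A_cross = εσ·A_surf·T⁴  ⇒  T⁴ = S/(1σ).
T⁴ = 1.00·221/(1·5.67×10⁻⁸) = 3.898×10⁹ K⁴.
T = (3.898×10⁹)^(1/4).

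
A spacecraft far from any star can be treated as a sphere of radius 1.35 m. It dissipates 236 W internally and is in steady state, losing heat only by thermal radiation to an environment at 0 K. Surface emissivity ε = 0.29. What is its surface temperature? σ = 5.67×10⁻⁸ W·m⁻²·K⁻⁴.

T ≈ 158 K

Steady state: internal power = radiated power, P = εσA T⁴.
Radiating area A = 4πr² = 22.90 m².
T⁴ = P/(εσA) = 236/(0.29·5.67×10⁻⁸·22.90) = 6.267×10⁸ K⁴.
T = (6.267×10⁸)^(1/4).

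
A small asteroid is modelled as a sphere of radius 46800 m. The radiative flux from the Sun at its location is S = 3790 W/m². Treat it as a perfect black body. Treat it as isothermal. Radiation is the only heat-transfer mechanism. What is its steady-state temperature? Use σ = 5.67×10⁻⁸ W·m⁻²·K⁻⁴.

At equilibrium, absorbed power = emitted power.
Absorbing cross-section = πr² = 6.881×10⁹ m²; emitting surface = 4πr² = 2.752×10¹⁰ m² (ratio 4).
S·A_cross = εσ·A_surf·T⁴  ⇒  T⁴ = S/(4σ).
T⁴ = 1.00·3790/(4·5.67×10⁻⁸) = 1.671×10¹⁰ K⁴.
T = (1.671×10¹⁰)^(1/4).

T ≈ 360 K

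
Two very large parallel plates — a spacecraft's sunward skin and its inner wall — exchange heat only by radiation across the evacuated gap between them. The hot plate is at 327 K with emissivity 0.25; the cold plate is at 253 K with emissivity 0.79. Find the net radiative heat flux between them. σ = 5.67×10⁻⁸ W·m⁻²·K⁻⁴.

For two infinite grey parallel plates, q = σ(T₁⁴ − T₂⁴)/(1/ε₁ + 1/ε₂ − 1).
T₁⁴ − T₂⁴ = 1.143×10¹⁰ − 4.097×10⁹ = 7.337×10⁹ K⁴.
1/ε₁ + 1/ε₂ − 1 = 4.000 + 1.266 − 1 = 4.266.
q = 5.67×10⁻⁸ × 7.337×10⁹ / 4.266.

q ≈ 97.5 W/m²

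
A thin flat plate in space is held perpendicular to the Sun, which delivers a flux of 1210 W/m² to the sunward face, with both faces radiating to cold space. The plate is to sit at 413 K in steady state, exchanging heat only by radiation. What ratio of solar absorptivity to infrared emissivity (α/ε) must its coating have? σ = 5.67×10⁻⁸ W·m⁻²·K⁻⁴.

Balance: αS·A = εσ·2A·T⁴ ⇒ α/ε = 2σT⁴/S.
α/ε = 2·5.67×10⁻⁸·(413)⁴/1210 = 2·5.67×10⁻⁸·2.909×10¹⁰/1210.

α/ε ≈ 2.73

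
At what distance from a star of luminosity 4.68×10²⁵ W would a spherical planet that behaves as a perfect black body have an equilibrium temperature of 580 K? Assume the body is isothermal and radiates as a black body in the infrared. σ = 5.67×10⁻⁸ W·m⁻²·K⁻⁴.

d ≈ 1.20×10¹⁰ m

For an isothermal black-emitting sphere, (1−a)S·πr² = σ·4πr²·T⁴ ⇒ S = 4σT⁴/(1−a).
S = 4·5.67×10⁻⁸·(580)⁴/1.00 = 25670 W/m².
Flux falls as S = L/(4πd²), so d = √(L/(4πS)) = √(4.68×10²⁵/(4π·25670)).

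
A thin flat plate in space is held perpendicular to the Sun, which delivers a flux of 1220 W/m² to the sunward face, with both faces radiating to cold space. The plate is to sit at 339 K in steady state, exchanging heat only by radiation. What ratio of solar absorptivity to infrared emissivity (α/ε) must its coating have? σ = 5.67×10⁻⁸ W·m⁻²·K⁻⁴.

Balance: αS·A = εσ·2A·T⁴ ⇒ α/ε = 2σT⁴/S.
α/ε = 2·5.67×10⁻⁸·(339)⁴/1220 = 2·5.67×10⁻⁸·1.321×10¹⁰/1220.

α/ε ≈ 1.23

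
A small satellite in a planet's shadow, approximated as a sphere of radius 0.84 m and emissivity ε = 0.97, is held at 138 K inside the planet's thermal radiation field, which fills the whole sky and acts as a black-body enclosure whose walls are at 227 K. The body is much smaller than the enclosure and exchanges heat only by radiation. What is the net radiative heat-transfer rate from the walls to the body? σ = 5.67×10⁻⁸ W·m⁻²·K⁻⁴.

P_net ≈ 1120 W

For a small grey body in a large enclosure: P_net = εσA(T_body⁴ − T_wall⁴).
A = 4πr² = 8.867 m²; T_body⁴ − T_wall⁴ = 3.627×10⁸ − 2.655×10⁹ = -2.293×10⁹ K⁴.
|P_net| = 0.97·5.67×10⁻⁸·8.867·2.293×10⁹.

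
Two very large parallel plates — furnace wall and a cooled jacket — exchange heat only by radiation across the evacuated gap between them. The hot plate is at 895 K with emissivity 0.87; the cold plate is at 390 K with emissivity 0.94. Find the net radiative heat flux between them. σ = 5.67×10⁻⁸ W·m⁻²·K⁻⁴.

For two infinite grey parallel plates, q = σ(T₁⁴ − T₂⁴)/(1/ε₁ + 1/ε₂ − 1).
T₁⁴ − T₂⁴ = 6.416×10¹¹ − 2.313×10¹⁰ = 6.185×10¹¹ K⁴.
1/ε₁ + 1/ε₂ − 1 = 1.149 + 1.064 − 1 = 1.213.
q = 5.67×10⁻⁸ × 6.185×10¹¹ / 1.213.

q ≈ 28900 W/m²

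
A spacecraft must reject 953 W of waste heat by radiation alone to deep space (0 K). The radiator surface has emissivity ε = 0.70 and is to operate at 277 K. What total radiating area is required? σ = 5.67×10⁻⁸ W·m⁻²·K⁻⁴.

P = εσA T⁴ ⇒ A = P/(εσT⁴).
T⁴ = 5.887×10⁹ K⁴.
A = 953/(0.70 × 5.67×10⁻⁸ × 5.887×10⁹).

A ≈ 4.08 m²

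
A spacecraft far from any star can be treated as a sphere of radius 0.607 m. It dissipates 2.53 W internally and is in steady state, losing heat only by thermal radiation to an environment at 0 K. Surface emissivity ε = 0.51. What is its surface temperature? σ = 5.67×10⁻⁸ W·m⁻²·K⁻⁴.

T ≈ 65.9 K

Steady state: internal power = radiated power, P = εσA T⁴.
Radiating area A = 4πr² = 4.630 m².
T⁴ = P/(εσA) = 2.53/(0.51·5.67×10⁻⁸·4.630) = 1.890×10⁷ K⁴.
T = (1.890×10⁷)^(1/4).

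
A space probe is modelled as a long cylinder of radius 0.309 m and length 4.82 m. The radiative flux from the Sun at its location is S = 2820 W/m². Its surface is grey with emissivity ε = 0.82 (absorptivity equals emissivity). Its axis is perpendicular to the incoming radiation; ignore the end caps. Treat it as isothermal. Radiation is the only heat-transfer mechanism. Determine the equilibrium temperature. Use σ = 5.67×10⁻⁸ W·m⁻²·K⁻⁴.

T ≈ 355 K

At equilibrium, absorbed power = emitted power.
Absorbing cross-section = 2rL = 2.979 m²; emitting surface = 2πrL = 9.358 m² (ratio π).
εS·A_cross = εσ·A_surf·T⁴  ⇒  T⁴ = S/(πσ)   (ε cancels).
T⁴ = 2820/(π·5.67×10⁻⁸) = 1.583×10¹⁰ K⁴.
T = (1.583×10¹⁰)^(1/4).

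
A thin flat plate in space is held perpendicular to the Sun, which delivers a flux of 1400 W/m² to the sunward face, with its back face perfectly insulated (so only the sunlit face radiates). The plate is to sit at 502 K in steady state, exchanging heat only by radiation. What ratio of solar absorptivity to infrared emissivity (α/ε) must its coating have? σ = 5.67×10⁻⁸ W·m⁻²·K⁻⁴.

Balance: αS·A = εσ·1A·T⁴ ⇒ α/ε = σT⁴/S.
α/ε = 5.67×10⁻⁸·(502)⁴/1400 = 5.67×10⁻⁸·6.351×10¹⁰/1400.

α/ε ≈ 2.57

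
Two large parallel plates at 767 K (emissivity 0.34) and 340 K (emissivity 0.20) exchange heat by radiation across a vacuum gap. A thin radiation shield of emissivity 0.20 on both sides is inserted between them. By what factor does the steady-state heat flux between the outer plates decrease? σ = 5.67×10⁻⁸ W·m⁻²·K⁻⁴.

factor ≈ 2.30

Without shield: q₀ = σΔ(T⁴)/(1/ε₁+1/ε₂−1) with denominator 6.941.
With shield the two gaps are in series; the resistances add: (1/ε₁+1/ε_s−1)+(1/ε_s+1/ε₂−1) = 6.941+9.000 = 15.94.
Heat-flux ratio q₀/q = 15.94/6.941.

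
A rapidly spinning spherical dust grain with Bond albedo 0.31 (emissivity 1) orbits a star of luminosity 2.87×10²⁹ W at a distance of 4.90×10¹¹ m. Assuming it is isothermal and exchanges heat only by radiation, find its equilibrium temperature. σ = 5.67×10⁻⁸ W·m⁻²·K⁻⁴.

First find the stellar flux at distance d: S = L/(4πd²) = 2.87×10²⁹/(4π·(4.90×10¹¹)²) = 95120 W/m².
For an isothermal sphere, absorbed (1−a)S·πr² = emitted σ·4πr²·T⁴, so T⁴ = (1−a)S/(4σ).
T⁴ = 0.690·95120/(4·5.67×10⁻⁸) = 2.894×10¹¹ K⁴.

T ≈ 733 K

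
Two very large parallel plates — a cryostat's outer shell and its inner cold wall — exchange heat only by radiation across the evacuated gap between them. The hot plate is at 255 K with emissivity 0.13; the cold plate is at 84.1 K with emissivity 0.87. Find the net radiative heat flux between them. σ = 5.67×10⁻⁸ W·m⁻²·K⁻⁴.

For two infinite grey parallel plates, q = σ(T₁⁴ − T₂⁴)/(1/ε₁ + 1/ε₂ − 1).
T₁⁴ − T₂⁴ = 4.228×10⁹ − 5.002×10⁷ = 4.178×10⁹ K⁴.
1/ε₁ + 1/ε₂ − 1 = 7.692 + 1.149 − 1 = 7.842.
q = 5.67×10⁻⁸ × 4.178×10⁹ / 7.842.

q ≈ 30.2 W/m²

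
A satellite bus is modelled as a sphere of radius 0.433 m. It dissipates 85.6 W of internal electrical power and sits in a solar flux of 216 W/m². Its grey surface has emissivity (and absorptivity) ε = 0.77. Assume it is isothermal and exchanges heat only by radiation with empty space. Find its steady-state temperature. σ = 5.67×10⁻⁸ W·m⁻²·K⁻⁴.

At steady state, absorbed solar power + internal power = radiated power.
Absorbed: α·S·A_cross = 0.77·216·0.5890 = 97.96 W (cross-section πr²).
Total input = 97.96 + 85.6 = 183.6 W.
Radiated: εσ·A_surf·T⁴ with A_surf = 4πr² = 2.356 m².
T⁴ = 183.6/(0.77·5.67×10⁻⁸·2.356) = 1.785×10⁹ K⁴.

T ≈ 206 K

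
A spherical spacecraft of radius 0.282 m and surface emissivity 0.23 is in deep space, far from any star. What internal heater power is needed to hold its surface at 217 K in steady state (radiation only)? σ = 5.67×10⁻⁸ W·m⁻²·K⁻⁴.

P ≈ 28.9 W

P = εσ·4πr²·T⁴.
4πr² = 0.9993 m²; T⁴ = 2.217×10⁹ K⁴.
P = 0.23·5.67×10⁻⁸·0.9993·2.217×10⁹.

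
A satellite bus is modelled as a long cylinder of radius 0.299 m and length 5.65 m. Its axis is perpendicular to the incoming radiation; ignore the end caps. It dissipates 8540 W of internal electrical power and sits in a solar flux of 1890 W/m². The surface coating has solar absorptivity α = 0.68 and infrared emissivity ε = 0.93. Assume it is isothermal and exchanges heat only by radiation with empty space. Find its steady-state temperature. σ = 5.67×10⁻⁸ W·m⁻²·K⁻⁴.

T ≈ 389 K

At steady state, absorbed solar power + internal power = radiated power.
Absorbed: α·S·A_cross = 0.68·1890·3.379 = 4342 W (cross-section 2rL).
Total input = 4342 + 8540 = 12880 W.
Radiated: εσ·A_surf·T⁴ with A_surf = 2πrL = 10.61 m².
T⁴ = 12880/(0.93·5.67×10⁻⁸·10.61) = 2.302×10¹⁰ K⁴.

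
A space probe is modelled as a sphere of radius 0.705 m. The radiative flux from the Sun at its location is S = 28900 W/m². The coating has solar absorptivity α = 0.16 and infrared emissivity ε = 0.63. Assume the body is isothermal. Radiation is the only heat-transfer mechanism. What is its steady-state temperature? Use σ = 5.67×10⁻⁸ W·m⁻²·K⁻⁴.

T ≈ 424 K

At equilibrium, absorbed power = emitted power.
Absorbing cross-section = πr² = 1.561 m²; emitting surface = 4πr² = 6.246 m² (ratio 4).
αS·A_cross = εσ·A_surf·T⁴  ⇒  T⁴ = αS/(ε·4σ).
T⁴ = 0.160·28900/(0.63·4·5.67×10⁻⁸) = 3.236×10¹⁰ K⁴.
T = (3.236×10¹⁰)^(1/4).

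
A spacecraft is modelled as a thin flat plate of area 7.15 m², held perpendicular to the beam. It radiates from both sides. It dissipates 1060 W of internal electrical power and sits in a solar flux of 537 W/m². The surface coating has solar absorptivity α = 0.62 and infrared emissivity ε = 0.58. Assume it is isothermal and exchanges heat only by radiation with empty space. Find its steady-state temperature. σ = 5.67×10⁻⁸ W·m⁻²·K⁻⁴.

At steady state, absorbed solar power + internal power = radiated power.
Absorbed: α·S·A_cross = 0.62·537·7.150 = 2381 W (cross-section A).
Total input = 2381 + 1060 = 3441 W.
Radiated: εσ·A_surf·T⁴ with A_surf = 2A = 14.30 m².
T⁴ = 3441/(0.58·5.67×10⁻⁸·14.30) = 7.316×10⁹ K⁴.

T ≈ 292 K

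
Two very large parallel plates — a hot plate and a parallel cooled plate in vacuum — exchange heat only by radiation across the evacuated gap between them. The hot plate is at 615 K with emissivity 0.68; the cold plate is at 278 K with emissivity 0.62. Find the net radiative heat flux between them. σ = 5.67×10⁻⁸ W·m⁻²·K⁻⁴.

q ≈ 3730 W/m²

For two infinite grey parallel plates, q = σ(T₁⁴ − T₂⁴)/(1/ε₁ + 1/ε₂ − 1).
T₁⁴ − T₂⁴ = 1.431×10¹¹ − 5.973×10⁹ = 1.371×10¹¹ K⁴.
1/ε₁ + 1/ε₂ − 1 = 1.471 + 1.613 − 1 = 2.083.
q = 5.67×10⁻⁸ × 1.371×10¹¹ / 2.083.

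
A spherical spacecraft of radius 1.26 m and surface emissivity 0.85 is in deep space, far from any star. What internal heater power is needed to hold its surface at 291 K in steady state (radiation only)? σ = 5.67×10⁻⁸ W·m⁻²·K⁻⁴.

P ≈ 6890 W

P = εσ·4πr²·T⁴.
4πr² = 19.95 m²; T⁴ = 7.171×10⁹ K⁴.
P = 0.85·5.67×10⁻⁸·19.95·7.171×10⁹.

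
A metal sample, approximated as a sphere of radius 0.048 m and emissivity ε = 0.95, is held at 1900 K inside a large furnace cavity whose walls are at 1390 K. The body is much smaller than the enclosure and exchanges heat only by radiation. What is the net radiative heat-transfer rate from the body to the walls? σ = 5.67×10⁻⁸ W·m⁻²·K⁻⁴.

P_net ≈ 14500 W

For a small grey body in a large enclosure: P_net = εσA(T_body⁴ − T_wall⁴).
A = 4πr² = 0.02895 m²; T_body⁴ − T_wall⁴ = 1.303×10¹³ − 3.733×10¹² = 9.299×10¹² K⁴.
|P_net| = 0.95·5.67×10⁻⁸·0.02895·9.299×10¹².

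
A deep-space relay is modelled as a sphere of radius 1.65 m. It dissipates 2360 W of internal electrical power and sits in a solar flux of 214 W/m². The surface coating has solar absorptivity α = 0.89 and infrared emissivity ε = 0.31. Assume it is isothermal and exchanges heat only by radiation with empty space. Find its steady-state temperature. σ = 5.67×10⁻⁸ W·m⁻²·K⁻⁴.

At steady state, absorbed solar power + internal power = radiated power.
Absorbed: α·S·A_cross = 0.89·214·8.553 = 1629 W (cross-section πr²).
Total input = 1629 + 2360 = 3989 W.
Radiated: εσ·A_surf·T⁴ with A_surf = 4πr² = 34.21 m².
T⁴ = 3989/(0.31·5.67×10⁻⁸·34.21) = 6.633×10⁹ K⁴.

T ≈ 285 K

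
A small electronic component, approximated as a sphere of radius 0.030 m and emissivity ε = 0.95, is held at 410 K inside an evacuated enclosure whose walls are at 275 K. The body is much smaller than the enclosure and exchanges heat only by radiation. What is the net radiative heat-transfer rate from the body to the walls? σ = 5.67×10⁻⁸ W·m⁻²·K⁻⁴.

P_net ≈ 13.7 W

For a small grey body in a large enclosure: P_net = εσA(T_body⁴ − T_wall⁴).
A = 4πr² = 0.01131 m²; T_body⁴ − T_wall⁴ = 2.826×10¹⁰ − 5.719×10⁹ = 2.254×10¹⁰ K⁴.
|P_net| = 0.95·5.67×10⁻⁸·0.01131·2.254×10¹⁰.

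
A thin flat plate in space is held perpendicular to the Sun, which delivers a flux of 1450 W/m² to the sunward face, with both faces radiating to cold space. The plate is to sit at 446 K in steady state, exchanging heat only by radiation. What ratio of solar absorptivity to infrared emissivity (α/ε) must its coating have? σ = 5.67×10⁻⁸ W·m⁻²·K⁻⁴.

α/ε ≈ 3.09

Balance: αS·A = εσ·2A·T⁴ ⇒ α/ε = 2σT⁴/S.
α/ε = 2·5.67×10⁻⁸·(446)⁴/1450 = 2·5.67×10⁻⁸·3.957×10¹⁰/1450.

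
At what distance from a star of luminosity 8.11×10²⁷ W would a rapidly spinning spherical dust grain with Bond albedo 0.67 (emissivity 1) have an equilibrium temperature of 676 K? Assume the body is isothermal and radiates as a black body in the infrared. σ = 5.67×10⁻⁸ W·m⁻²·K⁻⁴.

For an isothermal black-emitting sphere, (1−a)S·πr² = σ·4πr²·T⁴ ⇒ S = 4σT⁴/(1−a).
S = 4·5.67×10⁻⁸·(676)⁴/0.330 = 1.435×10⁵ W/m².
Flux falls as S = L/(4πd²), so d = √(L/(4πS)) = √(8.11×10²⁷/(4π·1.435×10⁵)).

d ≈ 6.71×10¹⁰ m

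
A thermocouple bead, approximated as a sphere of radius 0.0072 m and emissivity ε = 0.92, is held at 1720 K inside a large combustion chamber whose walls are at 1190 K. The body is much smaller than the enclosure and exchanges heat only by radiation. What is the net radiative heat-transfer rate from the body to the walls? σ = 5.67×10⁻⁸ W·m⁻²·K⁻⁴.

P_net ≈ 229 W

For a small grey body in a large enclosure: P_net = εσA(T_body⁴ − T_wall⁴).
A = 4πr² = 6.514×10⁻⁴ m²; T_body⁴ − T_wall⁴ = 8.752×10¹² − 2.005×10¹² = 6.747×10¹² K⁴.
|P_net| = 0.92·5.67×10⁻⁸·6.514×10⁻⁴·6.747×10¹².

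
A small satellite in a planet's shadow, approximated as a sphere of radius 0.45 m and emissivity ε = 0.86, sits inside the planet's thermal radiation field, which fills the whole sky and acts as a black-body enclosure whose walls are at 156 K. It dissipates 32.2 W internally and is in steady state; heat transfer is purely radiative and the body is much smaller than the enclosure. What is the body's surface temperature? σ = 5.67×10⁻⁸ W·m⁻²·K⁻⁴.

For a small grey body in a large enclosure, net radiated power = εσA(T⁴ − T_w⁴).
Steady state: P = εσA(T⁴ − T_w⁴) with A = 4πr² = 2.545 m².
T⁴ = P/(εσA) + T_w⁴ = 32.2/(0.86·5.67×10⁻⁸·2.545) + (156)⁴
    = 2.595×10⁸ + 5.922×10⁸ = 8.517×10⁸ K⁴.

T ≈ 171 K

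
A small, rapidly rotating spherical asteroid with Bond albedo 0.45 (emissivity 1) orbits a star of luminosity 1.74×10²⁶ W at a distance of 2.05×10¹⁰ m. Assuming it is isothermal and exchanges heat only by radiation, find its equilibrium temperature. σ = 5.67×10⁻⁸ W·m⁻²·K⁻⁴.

T ≈ 532 K

First find the stellar flux at distance d: S = L/(4πd²) = 1.74×10²⁶/(4π·(2.05×10¹⁰)²) = 32950 W/m².
For an isothermal sphere, absorbed (1−a)S·πr² = emitted σ·4πr²·T⁴, so T⁴ = (1−a)S/(4σ).
T⁴ = 0.550·32950/(4·5.67×10⁻⁸) = 7.990×10¹⁰ K⁴.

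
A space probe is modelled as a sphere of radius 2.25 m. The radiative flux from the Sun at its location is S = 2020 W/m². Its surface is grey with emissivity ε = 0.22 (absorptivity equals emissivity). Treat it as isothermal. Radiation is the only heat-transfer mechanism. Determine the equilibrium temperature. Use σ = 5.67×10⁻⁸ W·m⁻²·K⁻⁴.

T ≈ 307 K

At equilibrium, absorbed power = emitted power.
Absorbing cross-section = πr² = 15.90 m²; emitting surface = 4πr² = 63.62 m² (ratio 4).
εS·A_cross = εσ·A_surf·T⁴  ⇒  T⁴ = S/(4σ)   (ε cancels).
T⁴ = 2020/(4·5.67×10⁻⁸) = 8.907×10⁹ K⁴.
T = (8.907×10⁹)^(1/4).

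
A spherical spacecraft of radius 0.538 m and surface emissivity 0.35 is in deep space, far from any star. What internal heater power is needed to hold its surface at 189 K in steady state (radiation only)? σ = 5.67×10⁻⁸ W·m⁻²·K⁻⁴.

P = εσ·4πr²·T⁴.
4πr² = 3.637 m²; T⁴ = 1.276×10⁹ K⁴.
P = 0.35·5.67×10⁻⁸·3.637·1.276×10⁹.

P ≈ 92.1 W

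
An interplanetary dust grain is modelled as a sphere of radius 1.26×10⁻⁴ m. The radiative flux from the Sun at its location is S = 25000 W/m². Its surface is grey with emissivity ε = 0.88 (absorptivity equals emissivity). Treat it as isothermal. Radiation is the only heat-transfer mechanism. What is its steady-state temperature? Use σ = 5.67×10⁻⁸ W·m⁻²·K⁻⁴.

T ≈ 576 K

At equilibrium, absorbed power = emitted power.
Absorbing cross-section = πr² = 4.988×10⁻⁸ m²; emitting surface = 4πr² = 1.995×10⁻⁷ m² (ratio 4).
εS·A_cross = εσ·A_surf·T⁴  ⇒  T⁴ = S/(4σ)   (ε cancels).
T⁴ = 25000/(4·5.67×10⁻⁸) = 1.102×10¹¹ K⁴.
T = (1.102×10¹¹)^(1/4).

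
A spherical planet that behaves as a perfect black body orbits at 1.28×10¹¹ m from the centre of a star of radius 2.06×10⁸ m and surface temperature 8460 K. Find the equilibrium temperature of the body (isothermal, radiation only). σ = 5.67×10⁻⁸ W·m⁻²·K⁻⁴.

T ≈ 240 K

The star's surface emits σT_*⁴; at distance d the flux is S = σT_*⁴(R_*/d)².
S = 5.67×10⁻⁸·(8460)⁴·(2.06×10⁸/1.28×10¹¹)² = 752.3 W/m².
For an isothermal sphere T⁴ = (1−a)S/(4σ) = 3.317×10⁹ K⁴.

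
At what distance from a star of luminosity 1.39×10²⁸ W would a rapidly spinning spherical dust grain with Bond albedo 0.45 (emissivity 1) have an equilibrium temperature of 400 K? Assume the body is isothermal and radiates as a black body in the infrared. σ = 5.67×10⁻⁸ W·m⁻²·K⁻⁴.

For an isothermal black-emitting sphere, (1−a)S·πr² = σ·4πr²·T⁴ ⇒ S = 4σT⁴/(1−a).
S = 4·5.67×10⁻⁸·(400)⁴/0.550 = 10560 W/m².
Flux falls as S = L/(4πd²), so d = √(L/(4πS)) = √(1.39×10²⁸/(4π·10560)).

d ≈ 3.24×10¹¹ m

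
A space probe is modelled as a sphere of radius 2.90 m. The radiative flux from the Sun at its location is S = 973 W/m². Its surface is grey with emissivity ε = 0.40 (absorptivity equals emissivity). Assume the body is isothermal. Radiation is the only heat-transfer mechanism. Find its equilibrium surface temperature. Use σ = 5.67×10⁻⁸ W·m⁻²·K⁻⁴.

At equilibrium, absorbed power = emitted power.
Absorbing cross-section = πr² = 26.42 m²; emitting surface = 4πr² = 105.7 m² (ratio 4).
εS·A_cross = εσ·A_surf·T⁴  ⇒  T⁴ = S/(4σ)   (ε cancels).
T⁴ = 973/(4·5.67×10⁻⁸) = 4.290×10⁹ K⁴.
T = (4.290×10⁹)^(1/4).

T ≈ 256 K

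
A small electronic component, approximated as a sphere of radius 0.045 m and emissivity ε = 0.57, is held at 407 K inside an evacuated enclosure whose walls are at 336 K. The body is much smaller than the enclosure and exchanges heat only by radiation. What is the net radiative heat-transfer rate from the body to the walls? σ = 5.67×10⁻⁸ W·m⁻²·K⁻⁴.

For a small grey body in a large enclosure: P_net = εσA(T_body⁴ − T_wall⁴).
A = 4πr² = 0.02545 m²; T_body⁴ − T_wall⁴ = 2.744×10¹⁰ − 1.275×10¹⁰ = 1.469×10¹⁰ K⁴.
|P_net| = 0.57·5.67×10⁻⁸·0.02545·1.469×10¹⁰.

P_net ≈ 12.1 W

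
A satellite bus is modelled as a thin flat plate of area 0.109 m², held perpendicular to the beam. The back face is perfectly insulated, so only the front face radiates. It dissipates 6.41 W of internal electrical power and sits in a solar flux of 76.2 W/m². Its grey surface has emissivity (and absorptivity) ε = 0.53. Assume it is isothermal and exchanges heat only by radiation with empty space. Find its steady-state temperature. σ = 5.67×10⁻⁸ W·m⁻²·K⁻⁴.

T ≈ 240 K

At steady state, absorbed solar power + internal power = radiated power.
Absorbed: α·S·A_cross = 0.53·76.2·0.1090 = 4.402 W (cross-section A).
Total input = 4.402 + 6.41 = 10.81 W.
Radiated: εσ·A_surf·T⁴ with A_surf = A = 0.1090 m².
T⁴ = 10.81/(0.53·5.67×10⁻⁸·0.1090) = 3.301×10⁹ K⁴.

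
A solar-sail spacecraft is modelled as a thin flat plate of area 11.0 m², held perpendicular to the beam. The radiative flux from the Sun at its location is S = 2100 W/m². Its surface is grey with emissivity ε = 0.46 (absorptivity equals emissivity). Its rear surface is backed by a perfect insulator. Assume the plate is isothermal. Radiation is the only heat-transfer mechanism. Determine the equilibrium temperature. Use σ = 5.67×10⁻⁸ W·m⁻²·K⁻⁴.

T ≈ 439 K

At equilibrium, absorbed power = emitted power.
Absorbing cross-section = A = 11.00 m²; emitting surface = A = 11.00 m² (ratio 1).
εS·A_cross = εσ·A_surf·T⁴  ⇒  T⁴ = S/(1σ)   (ε cancels).
T⁴ = 2100/(1·5.67×10⁻⁸) = 3.704×10¹⁰ K⁴.
T = (3.704×10¹⁰)^(1/4).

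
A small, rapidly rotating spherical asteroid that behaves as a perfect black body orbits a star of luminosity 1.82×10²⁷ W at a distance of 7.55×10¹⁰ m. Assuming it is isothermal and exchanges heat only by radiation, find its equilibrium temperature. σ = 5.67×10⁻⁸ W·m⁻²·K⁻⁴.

First find the stellar flux at distance d: S = L/(4πd²) = 1.82×10²⁷/(4π·(7.55×10¹⁰)²) = 25410 W/m².
For an isothermal sphere, absorbed (1−a)S·πr² = emitted σ·4πr²·T⁴, so T⁴ = (1−a)S/(4σ).
T⁴ = 1.00·25410/(4·5.67×10⁻⁸) = 1.120×10¹¹ K⁴.

T ≈ 579 K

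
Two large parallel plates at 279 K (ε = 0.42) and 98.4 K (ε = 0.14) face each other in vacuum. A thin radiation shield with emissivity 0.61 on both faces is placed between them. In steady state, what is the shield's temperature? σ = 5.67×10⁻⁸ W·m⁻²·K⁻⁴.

In steady state the net flux on the hot side equals that on the cold side.
σ(T₁⁴−T_s⁴)/D₁ = σ(T_s⁴−T₂⁴)/D₂, with D₁ = 1/ε₁+1/ε_s−1 = 3.020, D₂ = 1/ε_s+1/ε₂−1 = 7.782.
Solve for T_s⁴: T_s⁴ = (D₂·T₁⁴ + D₁·T₂⁴)/(D₁+D₂) = 4.391×10⁹ K⁴.

T_s ≈ 257 K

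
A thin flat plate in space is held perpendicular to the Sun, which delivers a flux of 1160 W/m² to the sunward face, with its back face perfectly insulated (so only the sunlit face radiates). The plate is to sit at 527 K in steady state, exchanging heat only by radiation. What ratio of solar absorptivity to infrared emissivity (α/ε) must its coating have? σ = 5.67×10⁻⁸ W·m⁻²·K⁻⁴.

Balance: αS·A = εσ·1A·T⁴ ⇒ α/ε = σT⁴/S.
α/ε = 5.67×10⁻⁸·(527)⁴/1160 = 5.67×10⁻⁸·7.713×10¹⁰/1160.

α/ε ≈ 3.77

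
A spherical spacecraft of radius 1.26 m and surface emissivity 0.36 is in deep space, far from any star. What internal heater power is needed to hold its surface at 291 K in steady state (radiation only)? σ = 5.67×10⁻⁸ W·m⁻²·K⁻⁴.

P = εσ·4πr²·T⁴.
4πr² = 19.95 m²; T⁴ = 7.171×10⁹ K⁴.
P = 0.36·5.67×10⁻⁸·19.95·7.171×10⁹.

P ≈ 2920 W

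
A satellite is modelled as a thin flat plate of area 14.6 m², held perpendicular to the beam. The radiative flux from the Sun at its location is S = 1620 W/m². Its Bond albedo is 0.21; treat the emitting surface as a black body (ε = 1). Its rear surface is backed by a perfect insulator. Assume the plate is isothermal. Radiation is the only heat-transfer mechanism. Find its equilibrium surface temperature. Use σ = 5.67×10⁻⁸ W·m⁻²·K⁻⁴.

At equilibrium, absorbed power = emitted power.
Absorbing cross-section = A = 14.60 m²; emitting surface = A = 14.60 m² (ratio 1).
(1−a)S·A_cross = εσ·A_surf·T⁴  ⇒  T⁴ = (1−a)S/(1σ).
T⁴ = 0.790·1620/(1·5.67×10⁻⁸) = 2.257×10¹⁰ K⁴.
T = (2.257×10¹⁰)^(1/4).

T ≈ 388 K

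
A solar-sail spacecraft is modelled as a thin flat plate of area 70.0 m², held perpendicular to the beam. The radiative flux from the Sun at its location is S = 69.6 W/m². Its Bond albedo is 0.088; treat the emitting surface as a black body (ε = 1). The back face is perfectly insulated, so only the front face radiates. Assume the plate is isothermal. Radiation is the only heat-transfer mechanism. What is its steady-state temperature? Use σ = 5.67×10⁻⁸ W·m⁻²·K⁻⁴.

At equilibrium, absorbed power = emitted power.
Absorbing cross-section = A = 70.00 m²; emitting surface = A = 70.00 m² (ratio 1).
(1−a)S·A_cross = εσ·A_surf·T⁴  ⇒  T⁴ = (1−a)S/(1σ).
T⁴ = 0.912·69.6/(1·5.67×10⁻⁸) = 1.119×10⁹ K⁴.
T = (1.119×10⁹)^(1/4).

T ≈ 183 K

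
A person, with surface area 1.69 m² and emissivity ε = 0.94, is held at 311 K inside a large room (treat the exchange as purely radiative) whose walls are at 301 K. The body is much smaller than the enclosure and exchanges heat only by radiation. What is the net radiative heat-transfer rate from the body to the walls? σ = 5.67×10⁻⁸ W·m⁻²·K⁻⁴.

P_net ≈ 103 W

For a small grey body in a large enclosure: P_net = εσA(T_body⁴ − T_wall⁴).
A = 1.69 m²; T_body⁴ − T_wall⁴ = 9.355×10⁹ − 8.209×10⁹ = 1.146×10⁹ K⁴.
|P_net| = 0.94·5.67×10⁻⁸·1.690·1.146×10⁹.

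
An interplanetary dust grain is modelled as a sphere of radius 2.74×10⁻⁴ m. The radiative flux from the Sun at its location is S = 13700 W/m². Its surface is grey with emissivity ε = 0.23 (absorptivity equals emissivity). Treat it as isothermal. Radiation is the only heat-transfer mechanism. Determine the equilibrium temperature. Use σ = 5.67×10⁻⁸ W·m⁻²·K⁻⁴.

T ≈ 496 K

At equilibrium, absorbed power = emitted power.
Absorbing cross-section = πr² = 2.359×10⁻⁷ m²; emitting surface = 4πr² = 9.434×10⁻⁷ m² (ratio 4).
εS·A_cross = εσ·A_surf·T⁴  ⇒  T⁴ = S/(4σ)   (ε cancels).
T⁴ = 13700/(4·5.67×10⁻⁸) = 6.041×10¹⁰ K⁴.
T = (6.041×10¹⁰)^(1/4).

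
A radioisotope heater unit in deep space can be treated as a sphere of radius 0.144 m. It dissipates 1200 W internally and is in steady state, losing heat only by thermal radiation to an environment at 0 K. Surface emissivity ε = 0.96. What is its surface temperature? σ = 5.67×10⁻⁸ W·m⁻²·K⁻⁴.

Steady state: internal power = radiated power, P = εσA T⁴.
Radiating area A = 4πr² = 0.2606 m².
T⁴ = P/(εσA) = 1200/(0.96·5.67×10⁻⁸·0.2606) = 8.460×10¹⁰ K⁴.
T = (8.460×10¹⁰)^(1/4).

T ≈ 539 K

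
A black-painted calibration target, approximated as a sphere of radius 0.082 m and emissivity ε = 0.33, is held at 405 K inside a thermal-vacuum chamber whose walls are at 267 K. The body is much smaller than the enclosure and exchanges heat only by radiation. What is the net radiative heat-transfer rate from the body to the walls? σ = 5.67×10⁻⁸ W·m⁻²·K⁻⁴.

For a small grey body in a large enclosure: P_net = εσA(T_body⁴ − T_wall⁴).
A = 4πr² = 0.08450 m²; T_body⁴ − T_wall⁴ = 2.690×10¹⁰ − 5.082×10⁹ = 2.182×10¹⁰ K⁴.
|P_net| = 0.33·5.67×10⁻⁸·0.08450·2.182×10¹⁰.

P_net ≈ 34.5 W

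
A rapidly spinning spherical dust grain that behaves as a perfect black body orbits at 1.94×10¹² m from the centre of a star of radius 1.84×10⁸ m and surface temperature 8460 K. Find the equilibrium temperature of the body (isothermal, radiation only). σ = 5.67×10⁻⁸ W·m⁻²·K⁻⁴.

T ≈ 58.3 K

The star's surface emits σT_*⁴; at distance d the flux is S = σT_*⁴(R_*/d)².
S = 5.67×10⁻⁸·(8460)⁴·(1.84×10⁸/1.94×10¹²)² = 2.613 W/m².
For an isothermal sphere T⁴ = (1−a)S/(4σ) = 1.152×10⁷ K⁴.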